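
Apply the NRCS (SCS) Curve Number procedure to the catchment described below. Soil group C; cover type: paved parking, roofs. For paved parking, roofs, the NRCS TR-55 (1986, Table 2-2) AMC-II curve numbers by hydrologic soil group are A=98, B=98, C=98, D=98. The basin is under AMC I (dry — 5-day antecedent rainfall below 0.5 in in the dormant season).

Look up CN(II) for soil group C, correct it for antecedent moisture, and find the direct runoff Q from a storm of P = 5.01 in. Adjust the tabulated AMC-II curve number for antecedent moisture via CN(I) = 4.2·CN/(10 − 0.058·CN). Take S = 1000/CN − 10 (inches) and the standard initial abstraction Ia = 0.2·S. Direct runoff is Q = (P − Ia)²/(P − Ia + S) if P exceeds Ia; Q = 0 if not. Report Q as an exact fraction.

Q = 255559569841/57163934100 in ≈ 4.471 in

NRCS table: paved parking, roofs, soil group C → CN(II) = 98
Adjust CN=98 to AMC I: 4.2·98/(10 − 0.058·98) → (2058/5) ÷ (1079/250) = 102900/1079 ≈ 95.366
S = 1000/(102900/1079) − 10 = 500/1029 in ≈ 0.486 in
Ia = 0.2S: 0.2·0.486 = 0.097 in (exactly 100/1029)
Since P=5.010 > Ia=0.097: effective rainfall P−Ia = 505529/102900 in
Runoff Q = (P−Ia)²/(P−Ia+S) = (4.913)²/(4.913+0.486) = 255559569841/57163934100 ≈ 4.471 in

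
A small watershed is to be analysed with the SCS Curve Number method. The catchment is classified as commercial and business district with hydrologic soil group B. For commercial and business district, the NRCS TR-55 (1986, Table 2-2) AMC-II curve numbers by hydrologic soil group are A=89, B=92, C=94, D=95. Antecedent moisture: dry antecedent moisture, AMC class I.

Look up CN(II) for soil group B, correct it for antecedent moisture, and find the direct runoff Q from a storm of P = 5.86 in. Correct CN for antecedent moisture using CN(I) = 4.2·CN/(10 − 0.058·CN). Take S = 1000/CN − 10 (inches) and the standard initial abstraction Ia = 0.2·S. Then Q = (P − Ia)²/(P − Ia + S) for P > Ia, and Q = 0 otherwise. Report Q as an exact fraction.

NRCS table: commercial and business district, soil group B → CN(II) = 92
Adjust CN=92 to AMC I: 4.2·92/(10 − 0.058·92) → (1932/5) ÷ (583/125) = 48300/583 ≈ 82.847
Max retention: S = 1000/(48300/583) − 10 = 1000/483 in (≈ 2.070 in)
Ia = 0.2·(1000/483) = 200/483 in ≈ 0.414 in
Excess rainfall: 5.860 − 0.414 = 5.446 in; P > Ia so Q > 0
Q = (131519/24150)²/((131519/24150) + 1000/483) = (17297247361/583222500)/(181519/24150) = 17297247361/4383683850 in ≈ 3.946 in

Q = 17297247361/4383683850 in ≈ 3.946 in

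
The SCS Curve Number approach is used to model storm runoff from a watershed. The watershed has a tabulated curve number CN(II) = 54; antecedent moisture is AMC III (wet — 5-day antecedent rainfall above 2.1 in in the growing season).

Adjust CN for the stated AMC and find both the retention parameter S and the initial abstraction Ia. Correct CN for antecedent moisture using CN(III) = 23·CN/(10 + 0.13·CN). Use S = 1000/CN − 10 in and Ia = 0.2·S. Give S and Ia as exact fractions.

Wet (AMC III): CN(III) = 23·54/(10 + 0.13·54) = 1242/(851/50) = 2700/37 ≈ 72.973
Retention S: 1000/CN − 10 with CN=72.973 → S = 100/27 ≈ 3.704 in
Initial abstraction Ia = S/5 = (100/27)/5 = 20/27 ≈ 0.741 in

S = 100/27 in ≈ 3.704 in; Ia = 20/27 in ≈ 0.741 in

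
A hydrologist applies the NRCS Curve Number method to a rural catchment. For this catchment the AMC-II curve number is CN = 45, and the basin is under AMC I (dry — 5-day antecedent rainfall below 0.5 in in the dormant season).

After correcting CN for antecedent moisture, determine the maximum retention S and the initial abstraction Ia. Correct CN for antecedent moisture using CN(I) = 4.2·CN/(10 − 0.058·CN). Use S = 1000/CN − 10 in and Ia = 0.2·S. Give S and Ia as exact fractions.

S = 5500/189 in ≈ 29.101 in; Ia = 1100/189 in ≈ 5.820 in

Dry (AMC I): CN(I) = 4.2·45/(10 − 0.058·45) = 189/(739/100) = 18900/739 ≈ 25.575
S = 1000/(18900/739) − 10 = 5500/189 in ≈ 29.101 in
Initial abstraction Ia = S/5 = (5500/189)/5 = 1100/189 ≈ 5.820 in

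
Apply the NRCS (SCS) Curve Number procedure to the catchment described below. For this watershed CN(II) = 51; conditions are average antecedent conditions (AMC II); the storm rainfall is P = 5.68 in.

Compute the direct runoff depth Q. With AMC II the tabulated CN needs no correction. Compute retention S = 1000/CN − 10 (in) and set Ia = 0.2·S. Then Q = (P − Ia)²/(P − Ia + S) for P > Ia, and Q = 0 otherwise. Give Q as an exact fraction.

AMC II — tabulated CN = 51 applies directly.
Retention S: 1000/CN − 10 with CN=51.000 → S = 490/51 ≈ 9.608 in
Ia = 0.2·(490/51) = 98/51 in ≈ 1.922 in
Since P=5.680 > Ia=1.922: effective rainfall P−Ia = 4792/1275 in
Runoff Q = (P−Ia)²/(P−Ia+S) = (3.758)²/(3.758+9.608) = 11481632/10864275 ≈ 1.057 in

Q = 11481632/10864275 in ≈ 1.057 in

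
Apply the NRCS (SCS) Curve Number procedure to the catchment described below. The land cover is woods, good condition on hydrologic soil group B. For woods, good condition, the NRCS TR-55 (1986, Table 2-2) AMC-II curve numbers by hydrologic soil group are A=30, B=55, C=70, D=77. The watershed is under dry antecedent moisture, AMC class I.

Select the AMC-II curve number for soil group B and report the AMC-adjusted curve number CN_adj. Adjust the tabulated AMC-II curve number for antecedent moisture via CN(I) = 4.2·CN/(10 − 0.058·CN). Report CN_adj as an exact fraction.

CN_adj = 7700/227 ≈ 33.921

NRCS table: woods, good condition, soil group B → CN(II) = 55
Adjust CN=55 to AMC I: 4.2·55/(10 − 0.058·55) → 231 ÷ (681/100) = 7700/227 ≈ 33.921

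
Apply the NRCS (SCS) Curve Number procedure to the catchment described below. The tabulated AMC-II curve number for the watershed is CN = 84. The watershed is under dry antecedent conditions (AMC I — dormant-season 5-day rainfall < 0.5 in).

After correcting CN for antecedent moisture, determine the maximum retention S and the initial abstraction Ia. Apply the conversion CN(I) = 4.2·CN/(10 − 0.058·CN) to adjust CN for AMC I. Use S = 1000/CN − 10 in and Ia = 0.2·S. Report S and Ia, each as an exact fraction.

S = 2000/441 in ≈ 4.535 in; Ia = 400/441 in ≈ 0.907 in

CN(I) from CN(II)=84: (4.2·84)/(10 − 0.058·84) = 44100/641 ≈ 68.799
S = 1000/(44100/641) − 10 = 2000/441 in ≈ 4.535 in
Ia = 0.2·(2000/441) = 400/441 in ≈ 0.907 in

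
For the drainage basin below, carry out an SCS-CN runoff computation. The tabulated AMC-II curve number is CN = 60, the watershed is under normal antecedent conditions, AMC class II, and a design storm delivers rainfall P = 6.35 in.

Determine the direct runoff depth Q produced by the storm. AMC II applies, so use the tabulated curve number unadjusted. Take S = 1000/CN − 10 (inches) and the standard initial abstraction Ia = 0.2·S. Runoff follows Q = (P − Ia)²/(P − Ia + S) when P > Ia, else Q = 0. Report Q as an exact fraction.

Q = 90601/42060 in ≈ 2.154 in

Average conditions: CN = 60 (no AMC adjustment).
Max retention: S = 1000/60 − 10 = 20/3 in (≈ 6.667 in)
Initial abstraction Ia = S/5 = (20/3)/5 = 4/3 ≈ 1.333 in
Since P=6.350 > Ia=1.333: effective rainfall P−Ia = 301/60 in
Runoff Q = (P−Ia)²/(P−Ia+S) = (5.017)²/(5.017+6.667) = 90601/42060 ≈ 2.154 in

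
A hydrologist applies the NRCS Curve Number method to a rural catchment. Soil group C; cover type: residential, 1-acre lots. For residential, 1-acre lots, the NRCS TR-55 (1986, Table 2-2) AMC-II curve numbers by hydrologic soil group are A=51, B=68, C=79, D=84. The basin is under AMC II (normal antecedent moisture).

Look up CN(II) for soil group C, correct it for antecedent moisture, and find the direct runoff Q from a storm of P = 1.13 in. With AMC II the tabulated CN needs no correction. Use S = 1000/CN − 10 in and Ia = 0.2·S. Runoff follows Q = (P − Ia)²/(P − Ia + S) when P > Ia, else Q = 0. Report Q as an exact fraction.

Q = 22344529/203243300 in ≈ 0.110 in

NRCS table: residential, 1-acre lots, soil group C → CN(II) = 79
Average conditions: CN = 79 (no AMC adjustment).
S = 1000/79 − 10 = 210/79 in ≈ 2.658 in
Ia = 0.2·(210/79) = 42/79 in ≈ 0.532 in
Since P=1.130 > Ia=0.532: effective rainfall P−Ia = 4727/7900 in
Runoff Q = (P−Ia)²/(P−Ia+S) = (0.598)²/(0.598+2.658) = 22344529/203243300 ≈ 0.110 in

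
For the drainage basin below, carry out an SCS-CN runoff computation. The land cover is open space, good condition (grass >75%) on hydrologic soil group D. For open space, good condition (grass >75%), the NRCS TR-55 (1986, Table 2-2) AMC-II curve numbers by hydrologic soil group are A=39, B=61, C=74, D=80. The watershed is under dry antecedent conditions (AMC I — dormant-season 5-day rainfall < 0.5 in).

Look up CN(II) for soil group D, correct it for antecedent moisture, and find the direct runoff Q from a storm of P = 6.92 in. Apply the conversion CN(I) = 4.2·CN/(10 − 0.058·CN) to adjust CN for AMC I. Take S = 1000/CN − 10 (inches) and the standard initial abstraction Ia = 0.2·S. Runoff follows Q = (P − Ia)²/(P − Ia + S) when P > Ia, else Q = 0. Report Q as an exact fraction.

NRCS table: open space, good condition (grass >75%), soil group D → CN(II) = 80
Adjust CN=80 to AMC I: 4.2·80/(10 − 0.058·80) → 336 ÷ (134/25) = 4200/67 ≈ 62.687
Retention S: 1000/CN − 10 with CN=62.687 → S = 125/21 ≈ 5.952 in
Ia = 0.2S: 0.2·5.952 = 1.190 in (exactly 25/21)
Since P=6.920 > Ia=1.190: effective rainfall P−Ia = 3008/525 in
Runoff Q = (P−Ia)²/(P−Ia+S) = (5.730)²/(5.730+5.952) = 9048064/3219825 ≈ 2.810 in

Q = 9048064/3219825 in ≈ 2.810 in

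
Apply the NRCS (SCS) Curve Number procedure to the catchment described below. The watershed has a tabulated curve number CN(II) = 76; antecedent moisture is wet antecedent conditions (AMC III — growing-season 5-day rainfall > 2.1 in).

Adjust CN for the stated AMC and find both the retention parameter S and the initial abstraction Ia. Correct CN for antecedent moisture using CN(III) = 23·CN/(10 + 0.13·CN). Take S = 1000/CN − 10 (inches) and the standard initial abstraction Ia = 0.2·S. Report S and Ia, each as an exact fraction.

Adjust CN=76 to AMC III: 23·76/(10 + 0.13·76) → 1748 ÷ (497/25) = 43700/497 ≈ 87.928
S = 1000/(43700/497) − 10 = 600/437 in ≈ 1.373 in
Ia = 0.2·(600/437) = 120/437 in ≈ 0.275 in

S = 600/437 in ≈ 1.373 in; Ia = 120/437 in ≈ 0.275 in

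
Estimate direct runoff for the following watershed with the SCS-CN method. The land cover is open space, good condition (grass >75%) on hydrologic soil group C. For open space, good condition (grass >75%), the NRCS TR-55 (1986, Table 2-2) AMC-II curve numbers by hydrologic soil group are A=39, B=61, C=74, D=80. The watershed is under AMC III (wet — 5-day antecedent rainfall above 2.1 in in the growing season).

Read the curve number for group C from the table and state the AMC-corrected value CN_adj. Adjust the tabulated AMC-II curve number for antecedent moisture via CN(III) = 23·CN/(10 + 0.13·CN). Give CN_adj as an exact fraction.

NRCS table: open space, good condition (grass >75%), soil group C → CN(II) = 74
CN(III) from CN(II)=74: (23·74)/(10 + 0.13·74) = 85100/981 ≈ 86.748

CN_adj = 85100/981 ≈ 86.748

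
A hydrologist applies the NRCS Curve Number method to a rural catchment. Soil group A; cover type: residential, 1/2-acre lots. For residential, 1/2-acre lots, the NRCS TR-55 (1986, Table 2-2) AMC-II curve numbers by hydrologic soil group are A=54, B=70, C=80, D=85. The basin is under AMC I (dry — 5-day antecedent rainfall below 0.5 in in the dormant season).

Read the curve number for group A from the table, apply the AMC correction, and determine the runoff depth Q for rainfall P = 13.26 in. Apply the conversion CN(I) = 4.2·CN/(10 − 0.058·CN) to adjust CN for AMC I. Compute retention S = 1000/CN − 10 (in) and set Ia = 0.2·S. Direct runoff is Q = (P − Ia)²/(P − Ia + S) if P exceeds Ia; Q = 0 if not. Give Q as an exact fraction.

NRCS table: residential, 1/2-acre lots, soil group A → CN(II) = 54
Adjust CN=54 to AMC I: 4.2·54/(10 − 0.058·54) → (1134/5) ÷ (1717/250) = 56700/1717 ≈ 33.023
Max retention: S = 1000/(56700/1717) − 10 = 11500/567 in (≈ 20.282 in)
Initial abstraction Ia = S/5 = (11500/567)/5 = 2300/567 ≈ 4.056 in
Excess rainfall: 13.260 − 4.056 = 9.204 in; P > Ia so Q > 0
Q = (260921/28350)²/((260921/28350) + 11500/567) = (68079768241/803722500)/(835921/28350) = 68079768241/23698360350 in ≈ 2.873 in

Q = 68079768241/23698360350 in ≈ 2.873 in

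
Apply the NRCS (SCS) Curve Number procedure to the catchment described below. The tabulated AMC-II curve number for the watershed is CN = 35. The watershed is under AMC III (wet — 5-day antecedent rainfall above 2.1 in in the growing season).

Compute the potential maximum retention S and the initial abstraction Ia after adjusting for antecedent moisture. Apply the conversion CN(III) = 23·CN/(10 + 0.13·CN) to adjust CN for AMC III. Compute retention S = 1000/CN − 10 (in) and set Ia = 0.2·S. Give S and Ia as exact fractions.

Adjust CN=35 to AMC III: 23·35/(10 + 0.13·35) → 805 ÷ (291/20) = 16100/291 ≈ 55.326
Max retention: S = 1000/(16100/291) − 10 = 1300/161 in (≈ 8.075 in)
Initial abstraction Ia = S/5 = (1300/161)/5 = 260/161 ≈ 1.615 in

S = 1300/161 in ≈ 8.075 in; Ia = 260/161 in ≈ 1.615 in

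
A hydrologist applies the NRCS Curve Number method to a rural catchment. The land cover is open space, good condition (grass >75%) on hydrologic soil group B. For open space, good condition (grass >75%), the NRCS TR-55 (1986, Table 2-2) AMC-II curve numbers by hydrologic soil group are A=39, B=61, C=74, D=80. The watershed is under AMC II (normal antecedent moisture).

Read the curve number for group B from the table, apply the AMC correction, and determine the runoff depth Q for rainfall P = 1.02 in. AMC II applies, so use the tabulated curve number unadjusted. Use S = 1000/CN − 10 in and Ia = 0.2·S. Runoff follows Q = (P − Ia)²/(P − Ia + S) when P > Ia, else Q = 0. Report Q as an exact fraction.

NRCS table: open space, good condition (grass >75%), soil group B → CN(II) = 61
AMC II — tabulated CN = 61 applies directly.
Retention S: 1000/CN − 10 with CN=61.000 → S = 390/61 ≈ 6.393 in
Ia = 0.2S: 0.2·6.393 = 1.279 in (exactly 78/61)
P = 1.020 ≤ Ia = 1.279 in: entire storm abstracted, Q = 0.

Q = 0 in ≈ 0.000 in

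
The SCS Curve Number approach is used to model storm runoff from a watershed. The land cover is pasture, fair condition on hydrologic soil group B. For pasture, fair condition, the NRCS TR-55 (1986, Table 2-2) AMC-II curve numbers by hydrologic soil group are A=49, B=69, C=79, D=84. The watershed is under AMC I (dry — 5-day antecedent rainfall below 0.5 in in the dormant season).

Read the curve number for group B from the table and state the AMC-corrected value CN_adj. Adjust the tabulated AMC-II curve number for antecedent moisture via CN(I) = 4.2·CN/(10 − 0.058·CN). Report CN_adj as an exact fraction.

NRCS table: pasture, fair condition, soil group B → CN(II) = 69
Dry (AMC I): CN(I) = 4.2·69/(10 − 0.058·69) = (1449/5)/(2999/500) = 144900/2999 ≈ 48.316

CN_adj = 144900/2999 ≈ 48.316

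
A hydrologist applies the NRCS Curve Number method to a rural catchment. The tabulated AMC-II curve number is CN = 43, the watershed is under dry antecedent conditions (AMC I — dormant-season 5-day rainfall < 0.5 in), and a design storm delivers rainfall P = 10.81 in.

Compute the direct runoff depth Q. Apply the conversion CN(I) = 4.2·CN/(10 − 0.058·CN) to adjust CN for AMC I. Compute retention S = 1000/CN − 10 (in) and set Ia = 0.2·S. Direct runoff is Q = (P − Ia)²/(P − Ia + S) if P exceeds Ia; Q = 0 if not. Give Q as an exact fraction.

Q = 18328015161/32669968100 in ≈ 0.561 in

Dry (AMC I): CN(I) = 4.2·43/(10 − 0.058·43) = (903/5)/(3753/500) = 30100/1251 ≈ 24.061
Retention S: 1000/CN − 10 with CN=24.061 → S = 9500/301 ≈ 31.561 in
Ia = 0.2·(9500/301) = 1900/301 in ≈ 6.312 in
P − Ia = 10.810 − 6.312 = 135381/30100 ≈ 4.498 in (> 0, runoff occurs)
Runoff Q = (P−Ia)²/(P−Ia+S) = (4.498)²/(4.498+31.561) = 18328015161/32669968100 ≈ 0.561 in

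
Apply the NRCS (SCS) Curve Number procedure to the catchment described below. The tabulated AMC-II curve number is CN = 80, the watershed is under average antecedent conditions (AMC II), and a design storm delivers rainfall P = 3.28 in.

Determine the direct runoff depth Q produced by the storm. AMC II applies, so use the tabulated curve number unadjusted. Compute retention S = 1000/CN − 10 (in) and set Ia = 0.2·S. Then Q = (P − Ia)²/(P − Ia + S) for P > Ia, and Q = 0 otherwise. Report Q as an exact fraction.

Q = 19321/13200 in ≈ 1.464 in

AMC II — tabulated CN = 80 applies directly.
Max retention: S = 1000/80 − 10 = 5/2 in (≈ 2.500 in)
Ia = 0.2·(5/2) = 1/2 in ≈ 0.500 in
P − Ia = 3.280 − 0.500 = 139/50 ≈ 2.780 in (> 0, runoff occurs)
Q = (139/50)²/((139/50) + 5/2) = (19321/2500)/(132/25) = 19321/13200 in ≈ 1.464 in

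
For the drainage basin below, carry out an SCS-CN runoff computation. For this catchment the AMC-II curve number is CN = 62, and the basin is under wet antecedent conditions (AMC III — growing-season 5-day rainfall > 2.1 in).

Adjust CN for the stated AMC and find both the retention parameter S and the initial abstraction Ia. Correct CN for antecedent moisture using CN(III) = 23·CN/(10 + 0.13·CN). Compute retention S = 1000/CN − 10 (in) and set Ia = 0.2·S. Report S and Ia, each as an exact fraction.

S = 1900/713 in ≈ 2.665 in; Ia = 380/713 in ≈ 0.533 in

Wet (AMC III): CN(III) = 23·62/(10 + 0.13·62) = 1426/(903/50) = 71300/903 ≈ 78.959
Max retention: S = 1000/(71300/903) − 10 = 1900/713 in (≈ 2.665 in)
Ia = 0.2·(1900/713) = 380/713 in ≈ 0.533 in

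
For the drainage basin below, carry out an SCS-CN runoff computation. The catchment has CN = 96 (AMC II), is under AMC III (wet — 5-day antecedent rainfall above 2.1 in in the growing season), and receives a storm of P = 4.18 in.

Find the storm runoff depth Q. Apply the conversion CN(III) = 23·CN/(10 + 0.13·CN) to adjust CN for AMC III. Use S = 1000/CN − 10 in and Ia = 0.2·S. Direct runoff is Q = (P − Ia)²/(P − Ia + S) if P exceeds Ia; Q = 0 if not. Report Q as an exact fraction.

CN(III) from CN(II)=96: (23·96)/(10 + 0.13·96) = 27600/281 ≈ 98.221
Retention S: 1000/CN − 10 with CN=98.221 → S = 25/138 ≈ 0.181 in
Ia = 0.2S: 0.2·0.181 = 0.036 in (exactly 5/138)
P − Ia = 4.180 − 0.036 = 7148/1725 ≈ 4.144 in (> 0, runoff occurs)
Runoff Q = (P−Ia)²/(P−Ia+S) = (4.144)²/(4.144+0.181) = 102187808/25738725 ≈ 3.970 in

Q = 102187808/25738725 in ≈ 3.970 in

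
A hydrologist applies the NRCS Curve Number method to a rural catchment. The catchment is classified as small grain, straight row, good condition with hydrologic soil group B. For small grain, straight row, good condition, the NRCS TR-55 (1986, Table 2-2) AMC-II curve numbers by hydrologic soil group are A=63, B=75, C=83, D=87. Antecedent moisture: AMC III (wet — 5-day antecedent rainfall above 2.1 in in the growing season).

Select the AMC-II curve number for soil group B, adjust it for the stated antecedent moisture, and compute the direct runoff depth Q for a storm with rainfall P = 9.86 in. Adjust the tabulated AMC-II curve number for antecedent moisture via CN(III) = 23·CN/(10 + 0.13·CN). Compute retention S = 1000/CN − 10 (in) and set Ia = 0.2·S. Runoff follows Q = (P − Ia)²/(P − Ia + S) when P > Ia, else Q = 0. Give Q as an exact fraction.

NRCS table: small grain, straight row, good condition, soil group B → CN(II) = 75
Adjust CN=75 to AMC III: 23·75/(10 + 0.13·75) → 1725 ÷ (79/4) = 6900/79 ≈ 87.342
S = 1000/(6900/79) − 10 = 100/69 in ≈ 1.449 in
Initial abstraction Ia = S/5 = (100/69)/5 = 20/69 ≈ 0.290 in
Since P=9.860 > Ia=0.290: effective rainfall P−Ia = 33017/3450 in
Q = (33017/3450)²/((33017/3450) + 100/69) = (1090122289/11902500)/(38017/3450) = 1090122289/131158650 in ≈ 8.311 in

Q = 1090122289/131158650 in ≈ 8.311 in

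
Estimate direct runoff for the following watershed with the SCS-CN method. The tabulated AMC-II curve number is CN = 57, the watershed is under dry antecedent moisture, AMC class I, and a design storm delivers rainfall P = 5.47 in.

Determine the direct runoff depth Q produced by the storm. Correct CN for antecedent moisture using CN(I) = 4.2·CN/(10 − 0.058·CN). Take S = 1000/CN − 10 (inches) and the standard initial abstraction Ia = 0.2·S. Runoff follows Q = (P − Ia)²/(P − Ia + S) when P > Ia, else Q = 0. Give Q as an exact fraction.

Q = 50516608081/284258652300 in ≈ 0.178 in

Dry (AMC I): CN(I) = 4.2·57/(10 − 0.058·57) = (1197/5)/(3347/500) = 119700/3347 ≈ 35.763
Retention S: 1000/CN − 10 with CN=35.763 → S = 21500/1197 ≈ 17.962 in
Initial abstraction Ia = S/5 = (21500/1197)/5 = 4300/1197 ≈ 3.592 in
P − Ia = 5.470 − 3.592 = 224759/119700 ≈ 1.878 in (> 0, runoff occurs)
Runoff Q = (P−Ia)²/(P−Ia+S) = (1.878)²/(1.878+17.962) = 50516608081/284258652300 ≈ 0.178 in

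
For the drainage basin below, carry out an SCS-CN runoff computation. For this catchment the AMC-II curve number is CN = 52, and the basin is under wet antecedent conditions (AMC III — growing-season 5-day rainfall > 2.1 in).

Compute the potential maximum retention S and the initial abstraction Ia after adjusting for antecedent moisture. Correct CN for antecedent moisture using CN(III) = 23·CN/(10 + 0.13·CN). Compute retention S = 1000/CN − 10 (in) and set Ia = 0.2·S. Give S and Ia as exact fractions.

S = 1200/299 in ≈ 4.013 in; Ia = 240/299 in ≈ 0.803 in

Wet (AMC III): CN(III) = 23·52/(10 + 0.13·52) = 1196/(419/25) = 29900/419 ≈ 71.360
S = 1000/(29900/419) − 10 = 1200/299 in ≈ 4.013 in
Initial abstraction Ia = S/5 = (1200/299)/5 = 240/299 ≈ 0.803 in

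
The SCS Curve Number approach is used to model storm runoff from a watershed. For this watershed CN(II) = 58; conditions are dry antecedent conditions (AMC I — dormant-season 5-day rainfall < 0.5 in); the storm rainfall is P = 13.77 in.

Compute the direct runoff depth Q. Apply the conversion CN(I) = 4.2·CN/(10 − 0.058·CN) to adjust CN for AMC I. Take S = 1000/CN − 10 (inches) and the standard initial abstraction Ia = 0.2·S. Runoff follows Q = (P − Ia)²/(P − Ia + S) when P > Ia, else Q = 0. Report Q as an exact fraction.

Q = 895984489/231805700 in ≈ 3.865 in

CN(I) from CN(II)=58: (4.2·58)/(10 − 0.058·58) = 2900/79 ≈ 36.709
Max retention: S = 1000/(2900/79) − 10 = 500/29 in (≈ 17.241 in)
Ia = 0.2S: 0.2·17.241 = 3.448 in (exactly 100/29)
Excess rainfall: 13.770 − 3.448 = 10.322 in; P > Ia so Q > 0
Runoff Q = (P−Ia)²/(P−Ia+S) = (10.322)²/(10.322+17.241) = 895984489/231805700 ≈ 3.865 in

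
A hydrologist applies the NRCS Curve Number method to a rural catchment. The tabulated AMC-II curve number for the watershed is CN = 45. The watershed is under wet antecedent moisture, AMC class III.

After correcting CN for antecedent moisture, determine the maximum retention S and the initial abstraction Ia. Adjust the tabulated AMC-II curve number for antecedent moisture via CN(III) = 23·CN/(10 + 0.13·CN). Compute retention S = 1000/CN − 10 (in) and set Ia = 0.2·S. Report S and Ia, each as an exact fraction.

Adjust CN=45 to AMC III: 23·45/(10 + 0.13·45) → 1035 ÷ (317/20) = 20700/317 ≈ 65.300
S = 1000/(20700/317) − 10 = 1100/207 in ≈ 5.314 in
Ia = 0.2S: 0.2·5.314 = 1.063 in (exactly 220/207)

S = 1100/207 in ≈ 5.314 in; Ia = 220/207 in ≈ 1.063 in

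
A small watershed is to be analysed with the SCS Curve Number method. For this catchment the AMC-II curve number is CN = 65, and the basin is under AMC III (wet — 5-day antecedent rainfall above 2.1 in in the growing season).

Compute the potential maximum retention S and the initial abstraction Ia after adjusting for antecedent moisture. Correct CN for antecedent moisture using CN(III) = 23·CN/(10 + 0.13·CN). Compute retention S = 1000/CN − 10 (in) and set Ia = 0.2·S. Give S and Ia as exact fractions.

S = 700/299 in ≈ 2.341 in; Ia = 140/299 in ≈ 0.468 in

Wet (AMC III): CN(III) = 23·65/(10 + 0.13·65) = 1495/(369/20) = 29900/369 ≈ 81.030
S = 1000/(29900/369) − 10 = 700/299 in ≈ 2.341 in
Ia = 0.2S: 0.2·2.341 = 0.468 in (exactly 140/299)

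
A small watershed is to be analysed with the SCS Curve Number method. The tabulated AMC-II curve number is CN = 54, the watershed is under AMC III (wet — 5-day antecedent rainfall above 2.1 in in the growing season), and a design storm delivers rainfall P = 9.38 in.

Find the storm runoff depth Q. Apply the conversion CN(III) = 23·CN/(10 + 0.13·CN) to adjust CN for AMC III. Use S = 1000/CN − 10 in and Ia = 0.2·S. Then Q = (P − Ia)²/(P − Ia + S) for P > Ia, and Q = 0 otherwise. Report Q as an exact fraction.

Q = 136025569/22495050 in ≈ 6.047 in

CN(III) from CN(II)=54: (23·54)/(10 + 0.13·54) = 2700/37 ≈ 72.973
Max retention: S = 1000/(2700/37) − 10 = 100/27 in (≈ 3.704 in)
Ia = 0.2·(100/27) = 20/27 in ≈ 0.741 in
P − Ia = 9.380 − 0.741 = 11663/1350 ≈ 8.639 in (> 0, runoff occurs)
Q = (11663/1350)²/((11663/1350) + 100/27) = (136025569/1822500)/(16663/1350) = 136025569/22495050 in ≈ 6.047 in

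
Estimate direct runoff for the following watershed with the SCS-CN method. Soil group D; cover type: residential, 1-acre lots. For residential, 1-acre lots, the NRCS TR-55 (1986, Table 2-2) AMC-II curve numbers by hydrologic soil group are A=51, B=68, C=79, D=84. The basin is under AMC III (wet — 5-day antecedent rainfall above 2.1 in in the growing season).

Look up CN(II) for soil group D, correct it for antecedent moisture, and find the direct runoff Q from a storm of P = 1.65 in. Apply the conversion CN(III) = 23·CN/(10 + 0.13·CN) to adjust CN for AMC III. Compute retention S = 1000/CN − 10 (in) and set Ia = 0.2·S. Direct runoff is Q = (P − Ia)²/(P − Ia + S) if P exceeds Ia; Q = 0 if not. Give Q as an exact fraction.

NRCS table: residential, 1-acre lots, soil group D → CN(II) = 84
CN(III) from CN(II)=84: (23·84)/(10 + 0.13·84) = 48300/523 ≈ 92.352
S = 1000/(48300/523) − 10 = 400/483 in ≈ 0.828 in
Ia = 0.2S: 0.2·0.828 = 0.166 in (exactly 80/483)
Since P=1.650 > Ia=0.166: effective rainfall P−Ia = 14339/9660 in
Q: (14339/9660)² ÷ (22339/9660) = 205606921/215794740 in (≈ 0.953 in)

Q = 205606921/215794740 in ≈ 0.953 in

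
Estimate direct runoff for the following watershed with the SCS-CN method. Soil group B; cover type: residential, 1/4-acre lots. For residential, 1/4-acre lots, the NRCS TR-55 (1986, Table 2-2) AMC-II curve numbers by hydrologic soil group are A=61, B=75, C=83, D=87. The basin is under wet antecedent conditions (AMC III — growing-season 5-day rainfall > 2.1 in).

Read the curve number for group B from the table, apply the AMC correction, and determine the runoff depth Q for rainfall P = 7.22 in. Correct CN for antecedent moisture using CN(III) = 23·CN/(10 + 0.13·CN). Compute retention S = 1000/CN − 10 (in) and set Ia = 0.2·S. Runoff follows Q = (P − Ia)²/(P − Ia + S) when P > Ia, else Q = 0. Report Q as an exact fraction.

Q = 571640281/99736050 in ≈ 5.732 in

NRCS table: residential, 1/4-acre lots, soil group B → CN(II) = 75
Wet (AMC III): CN(III) = 23·75/(10 + 0.13·75) = 1725/(79/4) = 6900/79 ≈ 87.342
S = 1000/(6900/79) − 10 = 100/69 in ≈ 1.449 in
Initial abstraction Ia = S/5 = (100/69)/5 = 20/69 ≈ 0.290 in
P − Ia = 7.220 − 0.290 = 23909/3450 ≈ 6.930 in (> 0, runoff occurs)
Q = (23909/3450)²/((23909/3450) + 100/69) = (571640281/11902500)/(28909/3450) = 571640281/99736050 in ≈ 5.732 in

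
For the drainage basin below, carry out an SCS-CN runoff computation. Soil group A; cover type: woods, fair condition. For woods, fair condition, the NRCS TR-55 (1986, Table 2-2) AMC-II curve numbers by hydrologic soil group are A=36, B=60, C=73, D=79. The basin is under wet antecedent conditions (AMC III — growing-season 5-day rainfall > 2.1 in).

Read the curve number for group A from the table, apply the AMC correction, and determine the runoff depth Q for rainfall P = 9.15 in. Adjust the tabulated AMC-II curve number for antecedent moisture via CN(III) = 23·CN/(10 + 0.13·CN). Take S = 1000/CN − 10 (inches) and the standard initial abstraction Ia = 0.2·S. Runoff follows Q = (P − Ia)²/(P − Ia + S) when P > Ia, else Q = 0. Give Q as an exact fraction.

Q = 991053361/262811340 in ≈ 3.771 in

NRCS table: woods, fair condition, soil group A → CN(II) = 36
Wet (AMC III): CN(III) = 23·36/(10 + 0.13·36) = 828/(367/25) = 20700/367 ≈ 56.403
S = 1000/(20700/367) − 10 = 1600/207 in ≈ 7.729 in
Ia = 0.2·(1600/207) = 320/207 in ≈ 1.546 in
P − Ia = 9.150 − 1.546 = 31481/4140 ≈ 7.604 in (> 0, runoff occurs)
Q: (31481/4140)² ÷ (63481/4140) = 991053361/262811340 in (≈ 3.771 in)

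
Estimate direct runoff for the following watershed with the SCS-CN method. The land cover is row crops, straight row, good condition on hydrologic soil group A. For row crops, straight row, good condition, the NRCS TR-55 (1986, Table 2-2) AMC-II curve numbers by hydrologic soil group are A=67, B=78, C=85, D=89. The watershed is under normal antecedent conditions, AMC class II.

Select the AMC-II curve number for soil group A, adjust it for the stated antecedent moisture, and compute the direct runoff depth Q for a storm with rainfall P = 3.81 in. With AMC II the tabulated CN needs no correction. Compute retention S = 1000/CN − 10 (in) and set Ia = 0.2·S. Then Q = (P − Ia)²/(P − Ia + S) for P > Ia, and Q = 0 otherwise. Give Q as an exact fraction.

Q = 119410443/115970300 in ≈ 1.030 in

NRCS table: row crops, straight row, good condition, soil group A → CN(II) = 67
CN(II) = 67; AMC II needs no correction.
S = 1000/67 − 10 = 330/67 in ≈ 4.925 in
Ia = 0.2·(330/67) = 66/67 in ≈ 0.985 in
Since P=3.810 > Ia=0.985: effective rainfall P−Ia = 18927/6700 in
Q = (18927/6700)²/((18927/6700) + 330/67) = (358231329/44890000)/(51927/6700) = 119410443/115970300 in ≈ 1.030 in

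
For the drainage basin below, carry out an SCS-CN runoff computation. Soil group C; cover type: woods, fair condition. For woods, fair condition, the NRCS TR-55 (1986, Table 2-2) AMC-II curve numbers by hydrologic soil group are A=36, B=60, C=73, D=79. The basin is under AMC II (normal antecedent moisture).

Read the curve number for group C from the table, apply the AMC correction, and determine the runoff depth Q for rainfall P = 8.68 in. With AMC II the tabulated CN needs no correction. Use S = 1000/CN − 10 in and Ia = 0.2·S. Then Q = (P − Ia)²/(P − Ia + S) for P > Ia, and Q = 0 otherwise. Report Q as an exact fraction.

NRCS table: woods, fair condition, soil group C → CN(II) = 73
CN(II) = 73; AMC II needs no correction.
Max retention: S = 1000/73 − 10 = 270/73 in (≈ 3.699 in)
Ia = 0.2·(270/73) = 54/73 in ≈ 0.740 in
Since P=8.680 > Ia=0.740: effective rainfall P−Ia = 14491/1825 in
Q: (14491/1825)² ÷ (21241/1825) = 209989081/38764825 in (≈ 5.417 in)

Q = 209989081/38764825 in ≈ 5.417 in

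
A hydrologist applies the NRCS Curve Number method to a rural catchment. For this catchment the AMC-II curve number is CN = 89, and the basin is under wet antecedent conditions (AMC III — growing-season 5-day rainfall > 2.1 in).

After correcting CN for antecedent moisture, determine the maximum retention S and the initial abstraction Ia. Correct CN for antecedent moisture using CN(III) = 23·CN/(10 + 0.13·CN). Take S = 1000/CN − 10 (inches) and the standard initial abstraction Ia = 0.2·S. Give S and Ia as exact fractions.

Wet (AMC III): CN(III) = 23·89/(10 + 0.13·89) = 2047/(2157/100) = 204700/2157 ≈ 94.900
Retention S: 1000/CN − 10 with CN=94.900 → S = 1100/2047 ≈ 0.537 in
Initial abstraction Ia = S/5 = (1100/2047)/5 = 220/2047 ≈ 0.107 in

S = 1100/2047 in ≈ 0.537 in; Ia = 220/2047 in ≈ 0.107 in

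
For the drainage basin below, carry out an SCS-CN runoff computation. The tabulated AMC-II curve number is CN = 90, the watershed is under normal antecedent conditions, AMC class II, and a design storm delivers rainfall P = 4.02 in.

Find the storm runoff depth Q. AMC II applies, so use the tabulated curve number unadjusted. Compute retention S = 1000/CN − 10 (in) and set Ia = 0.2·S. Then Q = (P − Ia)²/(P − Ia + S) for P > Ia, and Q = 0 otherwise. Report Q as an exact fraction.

Q = 2920681/994050 in ≈ 2.938 in

AMC II — tabulated CN = 90 applies directly.
S = 1000/90 − 10 = 10/9 in ≈ 1.111 in
Initial abstraction Ia = S/5 = (10/9)/5 = 2/9 ≈ 0.222 in
P − Ia = 4.020 − 0.222 = 1709/450 ≈ 3.798 in (> 0, runoff occurs)
Q = (1709/450)²/((1709/450) + 10/9) = (2920681/202500)/(2209/450) = 2920681/994050 in ≈ 2.938 in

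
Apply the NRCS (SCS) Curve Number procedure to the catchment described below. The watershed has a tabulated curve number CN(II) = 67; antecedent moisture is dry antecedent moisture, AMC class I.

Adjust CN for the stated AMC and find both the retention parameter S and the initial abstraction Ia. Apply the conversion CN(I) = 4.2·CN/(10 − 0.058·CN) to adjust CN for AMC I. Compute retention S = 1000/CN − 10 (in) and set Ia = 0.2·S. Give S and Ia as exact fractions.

S = 5500/469 in ≈ 11.727 in; Ia = 1100/469 in ≈ 2.345 in

Adjust CN=67 to AMC I: 4.2·67/(10 − 0.058·67) → (1407/5) ÷ (3057/500) = 46900/1019 ≈ 46.026
Max retention: S = 1000/(46900/1019) − 10 = 5500/469 in (≈ 11.727 in)
Initial abstraction Ia = S/5 = (5500/469)/5 = 1100/469 ≈ 2.345 in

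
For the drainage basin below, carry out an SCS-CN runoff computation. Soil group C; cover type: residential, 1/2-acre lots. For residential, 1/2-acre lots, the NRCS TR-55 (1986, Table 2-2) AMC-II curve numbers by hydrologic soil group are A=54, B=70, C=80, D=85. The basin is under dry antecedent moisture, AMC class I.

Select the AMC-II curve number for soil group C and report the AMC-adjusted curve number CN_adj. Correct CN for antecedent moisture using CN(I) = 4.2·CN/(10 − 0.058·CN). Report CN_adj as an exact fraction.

CN_adj = 4200/67 ≈ 62.687

NRCS table: residential, 1/2-acre lots, soil group C → CN(II) = 80
Dry (AMC I): CN(I) = 4.2·80/(10 − 0.058·80) = 336/(134/25) = 4200/67 ≈ 62.687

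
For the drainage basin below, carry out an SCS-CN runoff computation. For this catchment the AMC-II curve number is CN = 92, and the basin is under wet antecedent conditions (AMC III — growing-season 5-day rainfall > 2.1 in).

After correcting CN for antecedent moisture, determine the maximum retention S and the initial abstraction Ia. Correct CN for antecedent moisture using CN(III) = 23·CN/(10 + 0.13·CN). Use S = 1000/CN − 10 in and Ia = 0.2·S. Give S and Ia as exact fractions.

S = 200/529 in ≈ 0.378 in; Ia = 40/529 in ≈ 0.076 in

Wet (AMC III): CN(III) = 23·92/(10 + 0.13·92) = 2116/(549/25) = 52900/549 ≈ 96.357
S = 1000/(52900/549) − 10 = 200/529 in ≈ 0.378 in
Ia = 0.2S: 0.2·0.378 = 0.076 in (exactly 40/529)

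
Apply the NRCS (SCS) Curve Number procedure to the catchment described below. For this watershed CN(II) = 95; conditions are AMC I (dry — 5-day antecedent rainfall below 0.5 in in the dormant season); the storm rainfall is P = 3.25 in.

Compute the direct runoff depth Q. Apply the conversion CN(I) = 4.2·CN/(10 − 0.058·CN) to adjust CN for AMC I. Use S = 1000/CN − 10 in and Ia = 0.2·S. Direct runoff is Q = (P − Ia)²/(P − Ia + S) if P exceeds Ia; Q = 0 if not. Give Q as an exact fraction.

Q = 22915369/10832052 in ≈ 2.116 in

CN(I) from CN(II)=95: (4.2·95)/(10 − 0.058·95) = 39900/449 ≈ 88.864
S = 1000/(39900/449) − 10 = 500/399 in ≈ 1.253 in
Initial abstraction Ia = S/5 = (500/399)/5 = 100/399 ≈ 0.251 in
P − Ia = 3.250 − 0.251 = 4787/1596 ≈ 2.999 in (> 0, runoff occurs)
Q = (4787/1596)²/((4787/1596) + 500/399) = (22915369/2547216)/(6787/1596) = 22915369/10832052 in ≈ 2.116 in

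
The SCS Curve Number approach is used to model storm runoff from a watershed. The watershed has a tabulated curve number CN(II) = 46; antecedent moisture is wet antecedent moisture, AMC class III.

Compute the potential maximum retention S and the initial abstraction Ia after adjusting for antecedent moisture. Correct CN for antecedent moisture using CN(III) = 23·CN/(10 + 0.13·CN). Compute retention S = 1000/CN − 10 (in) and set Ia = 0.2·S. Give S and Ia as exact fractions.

S = 2700/529 in ≈ 5.104 in; Ia = 540/529 in ≈ 1.021 in

CN(III) from CN(II)=46: (23·46)/(10 + 0.13·46) = 52900/799 ≈ 66.208
Max retention: S = 1000/(52900/799) − 10 = 2700/529 in (≈ 5.104 in)
Initial abstraction Ia = S/5 = (2700/529)/5 = 540/529 ≈ 1.021 in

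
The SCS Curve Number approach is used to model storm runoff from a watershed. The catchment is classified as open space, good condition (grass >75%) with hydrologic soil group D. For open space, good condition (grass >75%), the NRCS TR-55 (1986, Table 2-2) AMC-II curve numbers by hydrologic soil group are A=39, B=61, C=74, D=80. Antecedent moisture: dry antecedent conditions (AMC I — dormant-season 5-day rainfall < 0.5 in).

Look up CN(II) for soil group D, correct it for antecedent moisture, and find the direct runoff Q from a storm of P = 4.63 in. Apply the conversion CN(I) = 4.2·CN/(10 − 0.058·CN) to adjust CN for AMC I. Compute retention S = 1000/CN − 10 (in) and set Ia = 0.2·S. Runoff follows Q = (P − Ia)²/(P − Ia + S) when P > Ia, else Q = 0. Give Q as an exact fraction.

NRCS table: open space, good condition (grass >75%), soil group D → CN(II) = 80
Adjust CN=80 to AMC I: 4.2·80/(10 − 0.058·80) → 336 ÷ (134/25) = 4200/67 ≈ 62.687
Max retention: S = 1000/(4200/67) − 10 = 125/21 in (≈ 5.952 in)
Initial abstraction Ia = S/5 = (125/21)/5 = 25/21 ≈ 1.190 in
Since P=4.630 > Ia=1.190: effective rainfall P−Ia = 7223/2100 in
Runoff Q = (P−Ia)²/(P−Ia+S) = (3.440)²/(3.440+5.952) = 52171729/41418300 ≈ 1.260 in

Q = 52171729/41418300 in ≈ 1.260 in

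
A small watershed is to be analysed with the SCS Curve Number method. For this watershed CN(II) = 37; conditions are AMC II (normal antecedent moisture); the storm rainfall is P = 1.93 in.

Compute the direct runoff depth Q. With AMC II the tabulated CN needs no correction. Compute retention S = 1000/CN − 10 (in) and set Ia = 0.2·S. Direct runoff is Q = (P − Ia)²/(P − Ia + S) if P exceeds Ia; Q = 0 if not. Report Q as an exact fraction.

Q = 0 in ≈ 0.000 in

AMC II — tabulated CN = 37 applies directly.
Max retention: S = 1000/37 − 10 = 630/37 in (≈ 17.027 in)
Ia = 0.2S: 0.2·17.027 = 3.405 in (exactly 126/37)
P = 1.930 ≤ Ia = 3.405 in: entire storm abstracted, Q = 0.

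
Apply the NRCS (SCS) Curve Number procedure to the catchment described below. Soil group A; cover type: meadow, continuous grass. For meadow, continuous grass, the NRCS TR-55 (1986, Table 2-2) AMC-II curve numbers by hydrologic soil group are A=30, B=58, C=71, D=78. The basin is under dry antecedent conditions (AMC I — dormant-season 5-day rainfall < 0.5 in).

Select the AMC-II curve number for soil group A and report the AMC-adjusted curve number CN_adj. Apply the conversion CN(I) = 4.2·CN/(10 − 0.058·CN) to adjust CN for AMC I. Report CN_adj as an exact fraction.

CN_adj = 900/59 ≈ 15.254

NRCS table: meadow, continuous grass, soil group A → CN(II) = 30
CN(I) from CN(II)=30: (4.2·30)/(10 − 0.058·30) = 900/59 ≈ 15.254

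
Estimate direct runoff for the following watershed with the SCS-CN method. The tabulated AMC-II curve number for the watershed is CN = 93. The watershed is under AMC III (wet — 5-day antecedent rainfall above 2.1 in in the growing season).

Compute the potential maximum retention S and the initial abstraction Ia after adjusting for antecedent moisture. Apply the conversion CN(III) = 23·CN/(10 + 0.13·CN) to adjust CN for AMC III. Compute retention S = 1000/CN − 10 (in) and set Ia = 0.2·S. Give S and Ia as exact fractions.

S = 700/2139 in ≈ 0.327 in; Ia = 140/2139 in ≈ 0.065 in

Adjust CN=93 to AMC III: 23·93/(10 + 0.13·93) → 2139 ÷ (2209/100) = 213900/2209 ≈ 96.831
Max retention: S = 1000/(213900/2209) − 10 = 700/2139 in (≈ 0.327 in)
Ia = 0.2S: 0.2·0.327 = 0.065 in (exactly 140/2139)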